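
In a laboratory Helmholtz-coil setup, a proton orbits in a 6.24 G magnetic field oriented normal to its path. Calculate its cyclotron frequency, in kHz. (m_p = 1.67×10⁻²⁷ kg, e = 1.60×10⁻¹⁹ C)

f ≈ 9.51 kHz

f = qB/(2πm) = (1×1.60×10^-19)(6.24×10^-4) / [2π(1.67×10^-27)] = 9510 Hz.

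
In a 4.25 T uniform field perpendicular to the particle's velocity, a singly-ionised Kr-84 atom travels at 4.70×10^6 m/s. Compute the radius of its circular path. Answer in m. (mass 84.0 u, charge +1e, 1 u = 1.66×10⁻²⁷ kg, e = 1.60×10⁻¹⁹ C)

The magnetic force provides the centripetal force: qvB = mv²/r, so r = mv/(qB).
r = (1.39×10^-25 kg)(4.70×10^6 m/s) / [(1×1.60×10^-19 C)(4.25 T)] = 0.964 m.

r ≈ 0.964 m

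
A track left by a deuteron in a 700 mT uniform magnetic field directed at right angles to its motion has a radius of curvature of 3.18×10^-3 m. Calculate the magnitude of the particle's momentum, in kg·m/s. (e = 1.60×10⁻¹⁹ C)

p ≈ 3.56×10^-22 kg·m/s

Since qvB = mv²/r, the momentum p = mv = qBr.
p = (1×1.60×10^-19)(0.700)(3.18×10^-3) = 3.56×10^-22 kg·m/s.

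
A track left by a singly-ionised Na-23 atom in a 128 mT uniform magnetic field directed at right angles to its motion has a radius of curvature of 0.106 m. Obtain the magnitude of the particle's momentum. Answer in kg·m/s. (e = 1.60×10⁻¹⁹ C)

Since qvB = mv²/r, the momentum p = mv = qBr.
p = (1×1.60×10^-19)(0.128)(0.106) = 2.17×10^-21 kg·m/s.

p ≈ 2.17×10^-21 kg·m/s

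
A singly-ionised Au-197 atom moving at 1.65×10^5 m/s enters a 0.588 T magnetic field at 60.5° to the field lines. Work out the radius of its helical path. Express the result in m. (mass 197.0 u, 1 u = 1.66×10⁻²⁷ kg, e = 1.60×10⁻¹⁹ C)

r ≈ 0.499 m

Only the perpendicular component v⊥ = v sin60.5° = 1.44×10^5 m/s is bent by the field.
r = m v⊥ /(qB) = (3.27×10^-25)(1.44×10^5) / [(1×1.60×10^-19)(0.588)] = 0.499 m.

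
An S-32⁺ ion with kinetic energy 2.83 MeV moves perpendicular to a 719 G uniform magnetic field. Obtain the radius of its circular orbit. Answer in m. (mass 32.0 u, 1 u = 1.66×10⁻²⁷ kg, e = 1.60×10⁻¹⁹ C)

Convert the energy: K = 2.83 MeV = 4.53×10^-13 J.
v = √(2K/m) = √(2·4.53×10^-13/5.31×10^-26) = 4.13×10^6 m/s.
r = mv/(qB) = (5.31×10^-26)(4.13×10^6) / [(1×1.60×10^-19)(0.0719)] = 19.1 m.

r ≈ 19.1 m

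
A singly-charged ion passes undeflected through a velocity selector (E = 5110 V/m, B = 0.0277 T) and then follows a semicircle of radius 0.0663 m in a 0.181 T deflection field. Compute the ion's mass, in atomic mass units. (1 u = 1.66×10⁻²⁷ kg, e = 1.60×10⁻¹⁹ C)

m ≈ 6.27 u

v = E/B₁ = 1.84×10^5 m/s.
From r = mv/(qB₂), m = qB₂r/v = (1×1.60×10^-19)(0.181)(0.0663) / (1.84×10^5) = 1.04×10^-26 kg.
In atomic mass units: m = 1.04×10^-26 / 1.66×10^-27 = 6.27 u.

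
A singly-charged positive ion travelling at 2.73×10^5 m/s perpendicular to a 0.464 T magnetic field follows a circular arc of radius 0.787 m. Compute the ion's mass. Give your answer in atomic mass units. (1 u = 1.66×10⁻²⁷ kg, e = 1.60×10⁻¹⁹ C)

m ≈ 129 u

qvB = mv²/r ⇒ m = qBr/v.
m = (1×1.60×10^-19)(0.464)(0.787) / (2.73×10^5) = 2.14×10^-25 kg = 129 u.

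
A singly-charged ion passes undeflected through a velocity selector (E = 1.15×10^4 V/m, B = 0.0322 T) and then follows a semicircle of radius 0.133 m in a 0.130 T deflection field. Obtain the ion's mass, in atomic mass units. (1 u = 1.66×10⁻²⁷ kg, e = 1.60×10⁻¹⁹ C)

m ≈ 4.67 u

v = E/B₁ = 3.57×10^5 m/s.
From r = mv/(qB₂), m = qB₂r/v = (1×1.60×10^-19)(0.130)(0.133) / (3.57×10^5) = 7.75×10^-27 kg.
In atomic mass units: m = 7.75×10^-27 / 1.66×10^-27 = 4.67 u.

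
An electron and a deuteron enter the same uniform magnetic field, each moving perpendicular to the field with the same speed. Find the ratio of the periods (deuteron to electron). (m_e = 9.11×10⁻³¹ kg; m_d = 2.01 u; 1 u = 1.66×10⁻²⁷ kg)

T = 2πm/(qB) is independent of speed, so T₂/T₁ = (m₂/q₂)/(m₁/q₁).
T_{deuteron}/T_{electron} = (3.34×10^-27/1e) / (9.11×10^-31/1e) = 3660.

ratio ≈ 3660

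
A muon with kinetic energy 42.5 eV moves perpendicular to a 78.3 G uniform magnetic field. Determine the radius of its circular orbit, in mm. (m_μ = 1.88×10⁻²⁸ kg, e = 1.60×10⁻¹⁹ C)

r ≈ 40.4 mm

Convert the energy: K = 42.5 eV = 6.80×10^-18 J.
v = √(2K/m) = √(2·6.80×10^-18/1.88×10^-28) = 2.69×10^5 m/s.
r = mv/(qB) = (1.88×10^-28)(2.69×10^5) / [(1×1.60×10^-19)(7.83×10^-3)] = 0.0404 m.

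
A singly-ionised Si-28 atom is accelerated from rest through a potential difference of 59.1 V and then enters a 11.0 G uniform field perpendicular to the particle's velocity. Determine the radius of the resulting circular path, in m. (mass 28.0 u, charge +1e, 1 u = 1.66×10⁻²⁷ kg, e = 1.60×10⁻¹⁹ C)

r ≈ 5.33 m

The kinetic energy gained is K = qV = (1×1.60×10^-19)(59.1) = 9.46×10^-18 J.
v = √(2K/m) = 2.02×10^4 m/s.
r = mv/(qB) = (4.65×10^-26)(2.02×10^4) / [(1×1.60×10^-19)(1.10×10^-3)] = 5.33 m.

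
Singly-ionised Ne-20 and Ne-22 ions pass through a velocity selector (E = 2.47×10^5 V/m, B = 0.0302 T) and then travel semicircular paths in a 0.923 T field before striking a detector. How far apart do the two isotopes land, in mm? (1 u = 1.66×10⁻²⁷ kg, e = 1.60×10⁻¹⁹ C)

Both emerge at v = E/B₁ = 8.18×10^6 m/s.
r = mv/(qB₂), so r₁ = 1.839 m and r₂ = 2.023 m, giving Δr = 0.184 m.
After a semicircle each ion lands a diameter 2r from the entry slit, so the separation is 2Δr = 0.368 m.

Δd ≈ 368 mm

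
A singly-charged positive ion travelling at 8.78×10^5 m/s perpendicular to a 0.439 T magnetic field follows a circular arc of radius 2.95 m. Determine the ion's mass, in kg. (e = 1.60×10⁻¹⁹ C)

m ≈ 2.36×10^-25 kg

qvB = mv²/r ⇒ m = qBr/v.
m = (1×1.60×10^-19)(0.439)(2.95) / (8.78×10^5) = 2.36×10^-25 kg.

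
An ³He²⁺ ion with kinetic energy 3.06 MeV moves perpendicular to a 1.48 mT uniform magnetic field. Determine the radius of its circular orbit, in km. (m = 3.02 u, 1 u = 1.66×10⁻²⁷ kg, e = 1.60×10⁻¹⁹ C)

r ≈ 0.148 km

Convert the energy: K = 3.06 MeV = 4.90×10^-13 J.
v = √(2K/m) = √(2·4.90×10^-13/5.01×10^-27) = 1.40×10^7 m/s.
r = mv/(qB) = (5.01×10^-27)(1.40×10^7) / [(2×1.60×10^-19)(1.48×10^-3)] = 148 m.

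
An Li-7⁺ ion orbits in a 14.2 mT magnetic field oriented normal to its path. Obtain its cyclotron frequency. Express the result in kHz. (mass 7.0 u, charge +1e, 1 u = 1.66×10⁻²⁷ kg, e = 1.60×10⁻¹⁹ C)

f = qB/(2πm) = (1×1.60×10^-19)(0.0142) / [2π(1.16×10^-26)] = 3.11×10^4 Hz.

f ≈ 31.1 kHz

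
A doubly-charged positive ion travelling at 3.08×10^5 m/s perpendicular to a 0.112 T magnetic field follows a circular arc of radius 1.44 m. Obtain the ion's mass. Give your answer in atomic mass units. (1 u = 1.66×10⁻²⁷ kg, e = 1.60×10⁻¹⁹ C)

m ≈ 101 u

qvB = mv²/r ⇒ m = qBr/v.
m = (2×1.60×10^-19)(0.112)(1.44) / (3.08×10^5) = 1.68×10^-25 kg = 101 u.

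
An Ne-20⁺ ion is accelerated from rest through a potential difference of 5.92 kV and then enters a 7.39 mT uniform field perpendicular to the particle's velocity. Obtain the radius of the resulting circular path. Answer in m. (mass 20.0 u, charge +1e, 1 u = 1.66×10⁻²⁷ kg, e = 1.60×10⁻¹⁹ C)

The kinetic energy gained is K = qV = (1×1.60×10^-19)(5920) = 9.47×10^-16 J.
v = √(2K/m) = 2.39×10^5 m/s.
r = mv/(qB) = (3.32×10^-26)(2.39×10^5) / [(1×1.60×10^-19)(7.39×10^-3)] = 6.71 m.

r ≈ 6.71 m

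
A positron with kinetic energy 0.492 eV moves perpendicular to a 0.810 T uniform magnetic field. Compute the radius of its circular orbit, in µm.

Convert the energy: K = 0.492 eV = 7.87×10^-20 J.
v = √(2K/m) = √(2·7.87×10^-20/9.11×10^-31) = 4.16×10^5 m/s.
r = mv/(qB) = (9.11×10^-31)(4.16×10^5) / [(1×1.60×10^-19)(0.810)] = 2.92×10^-6 m.

r ≈ 2.92 µm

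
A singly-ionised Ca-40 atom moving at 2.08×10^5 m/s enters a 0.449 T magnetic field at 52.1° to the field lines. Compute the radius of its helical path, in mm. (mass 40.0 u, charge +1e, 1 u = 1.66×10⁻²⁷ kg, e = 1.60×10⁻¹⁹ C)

r ≈ 152 mm

Only the perpendicular component v⊥ = v sin52.1° = 1.64×10^5 m/s is bent by the field.
r = m v⊥ /(qB) = (6.64×10^-26)(1.64×10^5) / [(1×1.60×10^-19)(0.449)] = 0.152 m.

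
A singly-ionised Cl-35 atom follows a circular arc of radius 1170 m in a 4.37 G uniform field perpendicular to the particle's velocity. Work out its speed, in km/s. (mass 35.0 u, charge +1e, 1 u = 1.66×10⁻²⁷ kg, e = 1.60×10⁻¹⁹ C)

From qvB = mv²/r, v = qBr/m.
v = (1×1.60×10^-19)(4.37×10^-4)(1170) / (5.81×10^-26) = 1.41×10^6 m/s.

v ≈ 1410 km/s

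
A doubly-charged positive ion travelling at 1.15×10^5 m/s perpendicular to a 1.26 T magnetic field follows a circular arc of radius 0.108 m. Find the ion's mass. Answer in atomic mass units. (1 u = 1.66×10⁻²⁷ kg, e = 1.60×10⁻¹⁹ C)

qvB = mv²/r ⇒ m = qBr/v.
m = (2×1.60×10^-19)(1.26)(0.108) / (1.15×10^5) = 3.79×10^-25 kg = 228 u.

m ≈ 228 u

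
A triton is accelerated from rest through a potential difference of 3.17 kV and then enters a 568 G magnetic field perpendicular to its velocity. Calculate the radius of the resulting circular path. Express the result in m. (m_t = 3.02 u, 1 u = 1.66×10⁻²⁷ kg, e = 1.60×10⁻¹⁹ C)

r ≈ 0.248 m

The kinetic energy gained is K = qV = (1×1.60×10^-19)(3170) = 5.07×10^-16 J.
v = √(2K/m) = 4.50×10^5 m/s.
r = mv/(qB) = (5.01×10^-27)(4.50×10^5) / [(1×1.60×10^-19)(0.0568)] = 0.248 m.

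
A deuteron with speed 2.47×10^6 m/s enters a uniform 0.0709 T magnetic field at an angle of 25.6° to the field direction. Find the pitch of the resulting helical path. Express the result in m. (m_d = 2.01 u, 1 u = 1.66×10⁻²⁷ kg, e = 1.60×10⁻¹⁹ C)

The velocity component along B is v∥ = v cos25.6° = 2.23×10^6 m/s.
The cyclotron period T = 2πm/(qB) = 1.85×10^-6 s is set by m, q, B alone.
Pitch = v∥·T = (2.23×10^6)(1.85×10^-6) = 4.12 m.

pitch ≈ 4.12 m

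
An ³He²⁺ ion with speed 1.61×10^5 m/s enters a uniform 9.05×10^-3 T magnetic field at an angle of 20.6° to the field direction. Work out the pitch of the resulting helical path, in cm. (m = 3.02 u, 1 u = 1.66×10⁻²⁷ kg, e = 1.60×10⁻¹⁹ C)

The velocity component along B is v∥ = v cos20.6° = 1.51×10^5 m/s.
The cyclotron period T = 2πm/(qB) = 1.09×10^-5 s is set by m, q, B alone.
Pitch = v∥·T = (1.51×10^5)(1.09×10^-5) = 1.64 m.

pitch ≈ 164 cm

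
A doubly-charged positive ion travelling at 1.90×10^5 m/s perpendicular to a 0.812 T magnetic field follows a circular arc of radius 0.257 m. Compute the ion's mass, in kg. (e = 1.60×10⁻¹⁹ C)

m ≈ 3.51×10^-25 kg

qvB = mv²/r ⇒ m = qBr/v.
m = (2×1.60×10^-19)(0.812)(0.257) / (1.90×10^5) = 3.51×10^-25 kg.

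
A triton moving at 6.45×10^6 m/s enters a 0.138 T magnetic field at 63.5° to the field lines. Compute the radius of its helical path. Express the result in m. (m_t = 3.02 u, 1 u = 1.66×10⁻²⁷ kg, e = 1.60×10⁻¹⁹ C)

r ≈ 1.31 m

Only the perpendicular component v⊥ = v sin63.5° = 5.77×10^6 m/s is bent by the field.
r = m v⊥ /(qB) = (5.01×10^-27)(5.77×10^6) / [(1×1.60×10^-19)(0.138)] = 1.31 m.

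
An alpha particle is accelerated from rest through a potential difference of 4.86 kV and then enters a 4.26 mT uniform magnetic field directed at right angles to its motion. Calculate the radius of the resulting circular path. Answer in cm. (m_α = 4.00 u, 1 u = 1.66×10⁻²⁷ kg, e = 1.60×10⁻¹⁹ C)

The kinetic energy gained is K = qV = (2×1.60×10^-19)(4860) = 1.56×10^-15 J.
v = √(2K/m) = 6.84×10^5 m/s.
r = mv/(qB) = (6.64×10^-27)(6.84×10^5) / [(2×1.60×10^-19)(4.26×10^-3)] = 3.33 m.

r ≈ 333 cm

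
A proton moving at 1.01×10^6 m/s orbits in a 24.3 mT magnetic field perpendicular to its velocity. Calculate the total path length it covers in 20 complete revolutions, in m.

r = mv/(qB) = 0.434 m, so one revolution covers 2πr = 2.73 m.
In 20 revolutions: L = 20·2πr = 54.5 m.

L ≈ 54.5 m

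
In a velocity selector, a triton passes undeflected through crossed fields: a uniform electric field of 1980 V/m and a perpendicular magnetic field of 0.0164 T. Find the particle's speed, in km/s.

For zero net force, qE = qvB, so v = E/B.
v = (1980) / (0.0164) = 1.21×10^5 m/s.

v ≈ 121 km/s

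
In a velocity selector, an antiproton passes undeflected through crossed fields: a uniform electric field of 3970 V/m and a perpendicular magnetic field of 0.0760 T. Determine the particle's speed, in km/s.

For zero net force, qE = qvB, so v = E/B.
v = (3970) / (0.0760) = 5.22×10^4 m/s.

v ≈ 52.2 km/s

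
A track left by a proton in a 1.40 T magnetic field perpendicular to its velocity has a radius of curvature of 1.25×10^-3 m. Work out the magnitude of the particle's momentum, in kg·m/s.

Since qvB = mv²/r, the momentum p = mv = qBr.
p = (1×1.60×10^-19)(1.40)(1.25×10^-3) = 2.80×10^-22 kg·m/s.

p ≈ 2.80×10^-22 kg·m/s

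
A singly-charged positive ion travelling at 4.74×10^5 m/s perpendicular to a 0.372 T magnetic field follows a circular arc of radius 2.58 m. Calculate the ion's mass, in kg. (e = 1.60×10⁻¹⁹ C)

qvB = mv²/r ⇒ m = qBr/v.
m = (1×1.60×10^-19)(0.372)(2.58) / (4.74×10^5) = 3.24×10^-25 kg.

m ≈ 3.24×10^-25 kg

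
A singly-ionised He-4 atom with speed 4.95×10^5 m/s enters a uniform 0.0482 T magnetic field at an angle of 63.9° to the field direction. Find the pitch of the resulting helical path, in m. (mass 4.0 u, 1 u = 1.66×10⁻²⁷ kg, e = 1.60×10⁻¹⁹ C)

pitch ≈ 1.18 m

The velocity component along B is v∥ = v cos63.9° = 2.18×10^5 m/s.
The cyclotron period T = 2πm/(qB) = 5.41×10^-6 s is set by m, q, B alone.
Pitch = v∥·T = (2.18×10^5)(5.41×10^-6) = 1.18 m.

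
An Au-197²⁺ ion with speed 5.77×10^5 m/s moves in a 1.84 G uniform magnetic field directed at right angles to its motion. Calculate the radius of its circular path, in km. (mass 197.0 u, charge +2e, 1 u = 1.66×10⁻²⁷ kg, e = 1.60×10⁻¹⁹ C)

The magnetic force provides the centripetal force: qvB = mv²/r, so r = mv/(qB).
r = (3.27×10^-25 kg)(5.77×10^5 m/s) / [(2×1.60×10^-19 C)(1.84×10^-4 T)] = 3200 m.

r ≈ 3.20 km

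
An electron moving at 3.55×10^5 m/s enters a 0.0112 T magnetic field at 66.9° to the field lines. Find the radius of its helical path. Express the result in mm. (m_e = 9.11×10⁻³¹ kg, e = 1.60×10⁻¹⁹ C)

Only the perpendicular component v⊥ = v sin66.9° = 3.27×10^5 m/s is bent by the field.
r = m v⊥ /(qB) = (9.11×10^-31)(3.27×10^5) / [(1×1.60×10^-19)(0.0112)] = 1.66×10^-4 m.

r ≈ 0.166 mm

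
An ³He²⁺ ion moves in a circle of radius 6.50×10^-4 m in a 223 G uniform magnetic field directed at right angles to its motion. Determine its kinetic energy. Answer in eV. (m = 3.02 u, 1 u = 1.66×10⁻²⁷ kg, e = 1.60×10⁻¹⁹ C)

K ≈ 0.0134 eV

v = qBr/m = (2×1.60×10^-19)(0.0223)(6.50×10^-4) / (5.01×10^-27) = 925 m/s.
K = ½mv² = 0.5·(5.01×10^-27)·(925)² = 2.15×10^-21 J = 0.0134 eV.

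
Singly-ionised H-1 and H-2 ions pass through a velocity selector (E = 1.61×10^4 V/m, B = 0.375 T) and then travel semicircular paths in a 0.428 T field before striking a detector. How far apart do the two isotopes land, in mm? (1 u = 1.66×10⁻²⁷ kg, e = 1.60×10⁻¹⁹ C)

Δd ≈ 2.08 mm

Both emerge at v = E/B₁ = 4.29×10^4 m/s.
r = mv/(qB₂), so r₁ = 1.04×10^-3 m and r₂ = 2.08×10^-3 m, giving Δr = 1.04×10^-3 m.
After a semicircle each ion lands a diameter 2r from the entry slit, so the separation is 2Δr = 2.08×10^-3 m.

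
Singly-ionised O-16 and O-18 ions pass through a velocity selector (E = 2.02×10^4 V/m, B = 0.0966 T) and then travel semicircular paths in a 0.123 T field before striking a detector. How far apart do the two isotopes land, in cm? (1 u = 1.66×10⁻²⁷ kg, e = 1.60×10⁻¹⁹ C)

Δd ≈ 7.06 cm

Both emerge at v = E/B₁ = 2.09×10^5 m/s.
r = mv/(qB₂), so r₁ = 0.2822 m and r₂ = 0.3175 m, giving Δr = 0.0353 m.
After a semicircle each ion lands a diameter 2r from the entry slit, so the separation is 2Δr = 0.0706 m.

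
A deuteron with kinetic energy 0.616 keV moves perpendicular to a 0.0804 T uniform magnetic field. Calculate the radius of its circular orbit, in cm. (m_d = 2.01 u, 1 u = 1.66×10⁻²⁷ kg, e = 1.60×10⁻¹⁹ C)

Convert the energy: K = 0.616 keV = 9.86×10^-17 J.
v = √(2K/m) = √(2·9.86×10^-17/3.34×10^-27) = 2.43×10^5 m/s.
r = mv/(qB) = (3.34×10^-27)(2.43×10^5) / [(1×1.60×10^-19)(0.0804)] = 0.0630 m.

r ≈ 6.30 cm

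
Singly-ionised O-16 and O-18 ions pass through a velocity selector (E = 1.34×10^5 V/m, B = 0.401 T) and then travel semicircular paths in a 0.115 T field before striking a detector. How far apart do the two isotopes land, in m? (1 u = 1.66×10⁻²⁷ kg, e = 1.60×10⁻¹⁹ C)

Δd ≈ 0.121 m

Both emerge at v = E/B₁ = 3.34×10^5 m/s.
r = mv/(qB₂), so r₁ = 0.4824 m and r₂ = 0.5427 m, giving Δr = 0.0603 m.
After a semicircle each ion lands a diameter 2r from the entry slit, so the separation is 2Δr = 0.121 m.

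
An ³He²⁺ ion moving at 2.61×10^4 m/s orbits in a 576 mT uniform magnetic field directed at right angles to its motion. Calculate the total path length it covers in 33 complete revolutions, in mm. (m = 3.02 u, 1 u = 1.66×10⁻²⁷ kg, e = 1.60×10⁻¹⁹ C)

r = mv/(qB) = 7.10×10^-4 m, so one revolution covers 2πr = 4.46×10^-3 m.
In 33 revolutions: L = 33·2πr = 0.147 m.

L ≈ 147 mm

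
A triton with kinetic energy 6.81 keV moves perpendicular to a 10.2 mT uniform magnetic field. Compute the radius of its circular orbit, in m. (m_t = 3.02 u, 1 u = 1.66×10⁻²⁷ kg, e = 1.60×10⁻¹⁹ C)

Convert the energy: K = 6.81 keV = 1.09×10^-15 J.
v = √(2K/m) = √(2·1.09×10^-15/5.01×10^-27) = 6.59×10^5 m/s.
r = mv/(qB) = (5.01×10^-27)(6.59×10^5) / [(1×1.60×10^-19)(0.0102)] = 2.03 m.

r ≈ 2.03 m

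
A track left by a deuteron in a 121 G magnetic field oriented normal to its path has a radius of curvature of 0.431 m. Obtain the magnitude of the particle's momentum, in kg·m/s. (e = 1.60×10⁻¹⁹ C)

p ≈ 8.34×10^-22 kg·m/s

Since qvB = mv²/r, the momentum p = mv = qBr.
p = (1×1.60×10^-19)(0.0121)(0.431) = 8.34×10^-22 kg·m/s.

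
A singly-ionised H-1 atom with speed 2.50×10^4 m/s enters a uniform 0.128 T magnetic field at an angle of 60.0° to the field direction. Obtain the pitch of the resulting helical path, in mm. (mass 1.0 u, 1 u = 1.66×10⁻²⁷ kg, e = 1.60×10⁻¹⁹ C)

The velocity component along B is v∥ = v cos60.0° = 1.25×10^4 m/s.
The cyclotron period T = 2πm/(qB) = 5.09×10^-7 s is set by m, q, B alone.
Pitch = v∥·T = (1.25×10^4)(5.09×10^-7) = 6.37×10^-3 m.

pitch ≈ 6.37 mm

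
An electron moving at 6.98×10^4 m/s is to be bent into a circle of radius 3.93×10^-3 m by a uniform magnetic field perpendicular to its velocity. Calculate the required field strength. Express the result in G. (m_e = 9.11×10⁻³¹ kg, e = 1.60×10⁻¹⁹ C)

B ≈ 1.01 G

qvB = mv²/r gives B = mv/(qr).
B = (9.11×10^-31)(6.98×10^4) / [(1×1.60×10^-19)(3.93×10^-3)] = 1.01×10^-4 T.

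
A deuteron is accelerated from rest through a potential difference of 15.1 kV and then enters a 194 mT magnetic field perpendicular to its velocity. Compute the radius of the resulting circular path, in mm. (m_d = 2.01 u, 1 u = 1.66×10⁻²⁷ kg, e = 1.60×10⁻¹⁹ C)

The kinetic energy gained is K = qV = (1×1.60×10^-19)(1.51×10^4) = 2.42×10^-15 J.
v = √(2K/m) = 1.20×10^6 m/s.
r = mv/(qB) = (3.34×10^-27)(1.20×10^6) / [(1×1.60×10^-19)(0.194)] = 0.129 m.

r ≈ 129 mm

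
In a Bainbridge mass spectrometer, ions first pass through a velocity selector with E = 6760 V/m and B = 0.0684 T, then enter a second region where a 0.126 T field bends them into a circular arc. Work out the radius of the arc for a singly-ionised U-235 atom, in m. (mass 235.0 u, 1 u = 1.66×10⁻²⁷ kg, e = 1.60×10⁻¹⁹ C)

r ≈ 1.91 m

The selector passes v = E/B = 6760/0.0684 = 9.88×10^4 m/s.
In the deflection region, r = mv/(qB₂) = (3.90×10^-25)(9.88×10^4) / [(1×1.60×10^-19)(0.126)] = 1.91 m.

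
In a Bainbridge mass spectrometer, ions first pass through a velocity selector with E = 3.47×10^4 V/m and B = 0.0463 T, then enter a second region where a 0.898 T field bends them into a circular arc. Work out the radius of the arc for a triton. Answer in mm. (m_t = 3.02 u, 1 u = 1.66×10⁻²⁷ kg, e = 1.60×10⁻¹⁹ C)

r ≈ 26.1 mm

The selector passes v = E/B = 3.47×10^4/0.0463 = 7.49×10^5 m/s.
In the deflection region, r = mv/(qB₂) = (5.01×10^-27)(7.49×10^5) / [(1×1.60×10^-19)(0.898)] = 0.0261 m.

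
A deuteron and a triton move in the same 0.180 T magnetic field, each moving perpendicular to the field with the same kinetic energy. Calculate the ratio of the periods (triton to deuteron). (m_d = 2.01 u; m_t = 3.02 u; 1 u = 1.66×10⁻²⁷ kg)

ratio ≈ 1.50

T = 2πm/(qB) is independent of speed, so T₂/T₁ = (m₂/q₂)/(m₁/q₁).
T_{triton}/T_{deuteron} = (5.01×10^-27/1e) / (3.34×10^-27/1e) = 1.50.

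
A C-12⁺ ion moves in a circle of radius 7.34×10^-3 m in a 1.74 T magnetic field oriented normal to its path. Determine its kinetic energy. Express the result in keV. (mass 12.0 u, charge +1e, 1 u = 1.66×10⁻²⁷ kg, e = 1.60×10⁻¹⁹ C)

K ≈ 0.655 keV

v = qBr/m = (1×1.60×10^-19)(1.74)(7.34×10^-3) / (1.99×10^-26) = 1.03×10^5 m/s.
K = ½mv² = 0.5·(1.99×10^-26)·(1.03×10^5)² = 1.05×10^-16 J = 0.655 keV.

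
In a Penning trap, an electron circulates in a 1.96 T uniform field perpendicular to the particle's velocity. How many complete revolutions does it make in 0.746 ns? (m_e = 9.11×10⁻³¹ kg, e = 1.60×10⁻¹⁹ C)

T = 2πm/(qB) = 2π(9.11×10^-31) / [(1×1.60×10^-19)(1.96)] = 1.8252×10^-11 s.
N = t/T = 7.46×10^-10 / 1.8252×10^-11 ≈ 40.87, so 40 complete revolutions.

N = 40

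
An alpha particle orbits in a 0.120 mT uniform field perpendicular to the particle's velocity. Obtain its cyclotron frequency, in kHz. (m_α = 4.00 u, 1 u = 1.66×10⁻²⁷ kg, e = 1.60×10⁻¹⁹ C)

f ≈ 0.920 kHz

f = qB/(2πm) = (2×1.60×10^-19)(1.20×10^-4) / [2π(6.64×10^-27)] = 920 Hz.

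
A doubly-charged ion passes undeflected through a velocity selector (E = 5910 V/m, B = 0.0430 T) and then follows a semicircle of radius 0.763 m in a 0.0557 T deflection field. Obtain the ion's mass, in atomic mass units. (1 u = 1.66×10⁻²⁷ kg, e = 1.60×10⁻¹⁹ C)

v = E/B₁ = 1.37×10^5 m/s.
From r = mv/(qB₂), m = qB₂r/v = (2×1.60×10^-19)(0.0557)(0.763) / (1.37×10^5) = 9.89×10^-26 kg.
In atomic mass units: m = 9.89×10^-26 / 1.66×10^-27 = 59.6 u.

m ≈ 59.6 u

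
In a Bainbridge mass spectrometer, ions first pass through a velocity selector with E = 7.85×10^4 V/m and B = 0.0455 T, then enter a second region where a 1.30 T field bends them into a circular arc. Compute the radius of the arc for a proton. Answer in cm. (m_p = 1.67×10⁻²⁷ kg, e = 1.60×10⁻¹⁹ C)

The selector passes v = E/B = 7.85×10^4/0.0455 = 1.73×10^6 m/s.
In the deflection region, r = mv/(qB₂) = (1.67×10^-27)(1.73×10^6) / [(1×1.60×10^-19)(1.30)] = 0.0139 m.

r ≈ 1.39 cm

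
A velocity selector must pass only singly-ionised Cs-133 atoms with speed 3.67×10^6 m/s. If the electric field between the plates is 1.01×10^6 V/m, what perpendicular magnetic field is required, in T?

B ≈ 0.275 T

qE = qvB ⇒ B = E/v = (1.01×10^6) / (3.67×10^6) = 0.275 T.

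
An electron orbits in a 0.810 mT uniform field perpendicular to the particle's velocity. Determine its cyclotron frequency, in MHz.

f ≈ 22.6 MHz

f = qB/(2πm) = (1×1.60×10^-19)(8.10×10^-4) / [2π(9.11×10^-31)] = 2.26×10^7 Hz.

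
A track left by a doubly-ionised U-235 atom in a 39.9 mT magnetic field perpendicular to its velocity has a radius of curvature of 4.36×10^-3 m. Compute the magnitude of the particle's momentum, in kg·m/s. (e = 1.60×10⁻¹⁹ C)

p ≈ 5.57×10^-23 kg·m/s

Since qvB = mv²/r, the momentum p = mv = qBr.
p = (2×1.60×10^-19)(0.0399)(4.36×10^-3) = 5.57×10^-23 kg·m/s.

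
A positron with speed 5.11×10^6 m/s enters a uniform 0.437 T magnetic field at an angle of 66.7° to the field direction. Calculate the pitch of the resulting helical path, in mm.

pitch ≈ 0.165 mm

The velocity component along B is v∥ = v cos66.7° = 2.02×10^6 m/s.
The cyclotron period T = 2πm/(qB) = 8.19×10^-11 s is set by m, q, B alone.
Pitch = v∥·T = (2.02×10^6)(8.19×10^-11) = 1.65×10^-4 m.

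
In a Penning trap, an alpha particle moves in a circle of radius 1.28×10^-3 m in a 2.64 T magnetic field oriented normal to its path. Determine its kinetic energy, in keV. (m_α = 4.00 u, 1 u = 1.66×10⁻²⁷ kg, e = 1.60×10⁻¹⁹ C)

v = qBr/m = (2×1.60×10^-19)(2.64)(1.28×10^-3) / (6.64×10^-27) = 1.63×10^5 m/s.
K = ½mv² = 0.5·(6.64×10^-27)·(1.63×10^5)² = 8.81×10^-17 J = 0.550 keV.

K ≈ 0.550 keV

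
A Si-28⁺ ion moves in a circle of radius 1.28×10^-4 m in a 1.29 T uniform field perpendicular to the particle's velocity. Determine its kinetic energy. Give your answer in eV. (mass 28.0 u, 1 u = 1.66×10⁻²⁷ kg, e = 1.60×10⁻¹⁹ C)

v = qBr/m = (1×1.60×10^-19)(1.29)(1.28×10^-4) / (4.65×10^-26) = 568 m/s.
K = ½mv² = 0.5·(4.65×10^-26)·(568)² = 7.51×10^-21 J = 0.0469 eV.

K ≈ 0.0469 eV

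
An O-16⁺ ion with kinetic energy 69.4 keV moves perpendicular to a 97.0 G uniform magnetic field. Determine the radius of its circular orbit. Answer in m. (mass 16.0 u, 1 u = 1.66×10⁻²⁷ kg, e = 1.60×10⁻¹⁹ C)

r ≈ 15.6 m

Convert the energy: K = 69.4 keV = 1.11×10^-14 J.
v = √(2K/m) = √(2·1.11×10^-14/2.66×10^-26) = 9.14×10^5 m/s.
r = mv/(qB) = (2.66×10^-26)(9.14×10^5) / [(1×1.60×10^-19)(9.70×10^-3)] = 15.6 m.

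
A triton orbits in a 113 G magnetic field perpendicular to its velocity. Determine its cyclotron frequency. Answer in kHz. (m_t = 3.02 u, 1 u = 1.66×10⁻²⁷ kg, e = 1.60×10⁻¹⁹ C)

f ≈ 57.4 kHz

f = qB/(2πm) = (1×1.60×10^-19)(0.0113) / [2π(5.01×10^-27)] = 5.74×10^4 Hz.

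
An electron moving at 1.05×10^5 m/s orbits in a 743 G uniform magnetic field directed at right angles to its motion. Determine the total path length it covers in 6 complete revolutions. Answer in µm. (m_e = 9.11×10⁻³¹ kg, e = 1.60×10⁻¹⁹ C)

L ≈ 303 µm

r = mv/(qB) = 8.05×10^-6 m, so one revolution covers 2πr = 5.06×10^-5 m.
In 6 revolutions: L = 6·2πr = 3.03×10^-4 m.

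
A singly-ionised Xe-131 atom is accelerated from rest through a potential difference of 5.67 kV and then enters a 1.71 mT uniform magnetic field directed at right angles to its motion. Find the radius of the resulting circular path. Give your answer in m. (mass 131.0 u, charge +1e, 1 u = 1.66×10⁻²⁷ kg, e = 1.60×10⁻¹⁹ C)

The kinetic energy gained is K = qV = (1×1.60×10^-19)(5670) = 9.07×10^-16 J.
v = √(2K/m) = 9.13×10^4 m/s.
r = mv/(qB) = (2.17×10^-25)(9.13×10^4) / [(1×1.60×10^-19)(1.71×10^-3)] = 72.6 m.

r ≈ 72.6 m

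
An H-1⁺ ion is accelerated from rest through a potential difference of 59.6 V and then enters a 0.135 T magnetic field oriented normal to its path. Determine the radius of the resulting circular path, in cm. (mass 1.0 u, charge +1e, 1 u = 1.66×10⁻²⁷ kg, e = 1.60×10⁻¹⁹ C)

r ≈ 0.824 cm

The kinetic energy gained is K = qV = (1×1.60×10^-19)(59.6) = 9.54×10^-18 J.
v = √(2K/m) = 1.07×10^5 m/s.
r = mv/(qB) = (1.66×10^-27)(1.07×10^5) / [(1×1.60×10^-19)(0.135)] = 8.24×10^-3 m.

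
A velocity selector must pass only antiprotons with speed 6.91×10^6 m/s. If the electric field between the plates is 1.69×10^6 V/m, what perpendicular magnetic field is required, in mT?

B ≈ 245 mT

qE = qvB ⇒ B = E/v = (1.69×10^6) / (6.91×10^6) = 0.245 T.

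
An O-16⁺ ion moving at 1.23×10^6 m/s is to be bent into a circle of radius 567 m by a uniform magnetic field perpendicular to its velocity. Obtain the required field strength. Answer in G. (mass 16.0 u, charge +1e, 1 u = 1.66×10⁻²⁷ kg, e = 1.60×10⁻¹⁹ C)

B ≈ 3.60 G

qvB = mv²/r gives B = mv/(qr).
B = (2.66×10^-26)(1.23×10^6) / [(1×1.60×10^-19)(567)] = 3.60×10^-4 T.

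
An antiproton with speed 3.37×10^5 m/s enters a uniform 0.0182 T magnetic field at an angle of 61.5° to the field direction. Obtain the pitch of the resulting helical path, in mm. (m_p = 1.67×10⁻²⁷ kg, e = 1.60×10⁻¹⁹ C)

pitch ≈ 579 mm

The velocity component along B is v∥ = v cos61.5° = 1.61×10^5 m/s.
The cyclotron period T = 2πm/(qB) = 3.60×10^-6 s is set by m, q, B alone.
Pitch = v∥·T = (1.61×10^5)(3.60×10^-6) = 0.579 m.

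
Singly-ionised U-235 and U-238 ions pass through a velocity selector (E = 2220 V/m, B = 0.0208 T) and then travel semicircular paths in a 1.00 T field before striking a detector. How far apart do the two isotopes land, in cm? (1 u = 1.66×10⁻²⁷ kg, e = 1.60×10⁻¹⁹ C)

Δd ≈ 0.664 cm

Both emerge at v = E/B₁ = 1.07×10^5 m/s.
r = mv/(qB₂), so r₁ = 0.26022 m and r₂ = 0.26354 m, giving Δr = 3.32×10^-3 m.
After a semicircle each ion lands a diameter 2r from the entry slit, so the separation is 2Δr = 6.64×10^-3 m.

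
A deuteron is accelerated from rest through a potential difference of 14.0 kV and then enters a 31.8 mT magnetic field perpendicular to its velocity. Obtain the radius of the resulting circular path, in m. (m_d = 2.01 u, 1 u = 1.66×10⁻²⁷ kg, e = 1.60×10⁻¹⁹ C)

r ≈ 0.760 m

The kinetic energy gained is K = qV = (1×1.60×10^-19)(1.40×10^4) = 2.24×10^-15 J.
v = √(2K/m) = 1.16×10^6 m/s.
r = mv/(qB) = (3.34×10^-27)(1.16×10^6) / [(1×1.60×10^-19)(0.0318)] = 0.760 m.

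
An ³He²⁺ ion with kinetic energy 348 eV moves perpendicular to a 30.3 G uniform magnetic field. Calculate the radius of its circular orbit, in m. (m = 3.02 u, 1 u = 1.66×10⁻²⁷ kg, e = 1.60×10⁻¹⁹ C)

Convert the energy: K = 348 eV = 5.57×10^-17 J.
v = √(2K/m) = √(2·5.57×10^-17/5.01×10^-27) = 1.49×10^5 m/s.
r = mv/(qB) = (5.01×10^-27)(1.49×10^5) / [(2×1.60×10^-19)(3.03×10^-3)] = 0.771 m.

r ≈ 0.771 m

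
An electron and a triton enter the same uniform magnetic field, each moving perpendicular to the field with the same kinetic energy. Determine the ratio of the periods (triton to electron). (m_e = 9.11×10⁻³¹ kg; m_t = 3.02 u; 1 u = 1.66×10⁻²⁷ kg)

ratio ≈ 5500

T = 2πm/(qB) is independent of speed, so T₂/T₁ = (m₂/q₂)/(m₁/q₁).
T_{triton}/T_{electron} = (5.01×10^-27/1e) / (9.11×10^-31/1e) = 5500.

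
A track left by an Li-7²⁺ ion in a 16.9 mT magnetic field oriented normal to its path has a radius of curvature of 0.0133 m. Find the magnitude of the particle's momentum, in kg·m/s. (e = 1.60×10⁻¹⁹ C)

Since qvB = mv²/r, the momentum p = mv = qBr.
p = (2×1.60×10^-19)(0.0169)(0.0133) = 7.19×10^-23 kg·m/s.

p ≈ 7.19×10^-23 kg·m/s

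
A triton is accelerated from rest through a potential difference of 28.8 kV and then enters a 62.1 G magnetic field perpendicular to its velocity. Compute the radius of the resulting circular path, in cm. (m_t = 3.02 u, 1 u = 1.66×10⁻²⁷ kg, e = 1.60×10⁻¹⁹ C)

r ≈ 684 cm

The kinetic energy gained is K = qV = (1×1.60×10^-19)(2.88×10^4) = 4.61×10^-15 J.
v = √(2K/m) = 1.36×10^6 m/s.
r = mv/(qB) = (5.01×10^-27)(1.36×10^6) / [(1×1.60×10^-19)(6.21×10^-3)] = 6.84 m.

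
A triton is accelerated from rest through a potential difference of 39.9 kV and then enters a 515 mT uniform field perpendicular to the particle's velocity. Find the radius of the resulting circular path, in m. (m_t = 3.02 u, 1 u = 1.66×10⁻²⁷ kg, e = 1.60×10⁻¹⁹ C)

The kinetic energy gained is K = qV = (1×1.60×10^-19)(3.99×10^4) = 6.38×10^-15 J.
v = √(2K/m) = 1.60×10^6 m/s.
r = mv/(qB) = (5.01×10^-27)(1.60×10^6) / [(1×1.60×10^-19)(0.515)] = 0.0971 m.

r ≈ 0.0971 m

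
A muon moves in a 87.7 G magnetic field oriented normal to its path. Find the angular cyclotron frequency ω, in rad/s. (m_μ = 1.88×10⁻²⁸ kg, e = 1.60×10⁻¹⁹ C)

ω ≈ 7.46×10^6 rad/s

ω = qB/m = (1×1.60×10^-19)(8.77×10^-3) / (1.88×10^-28) = 7.46×10^6 rad/s.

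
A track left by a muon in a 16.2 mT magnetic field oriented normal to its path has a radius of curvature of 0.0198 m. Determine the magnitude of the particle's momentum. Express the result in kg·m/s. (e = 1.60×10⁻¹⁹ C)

Since qvB = mv²/r, the momentum p = mv = qBr.
p = (1×1.60×10^-19)(0.0162)(0.0198) = 5.13×10^-23 kg·m/s.

p ≈ 5.13×10^-23 kg·m/s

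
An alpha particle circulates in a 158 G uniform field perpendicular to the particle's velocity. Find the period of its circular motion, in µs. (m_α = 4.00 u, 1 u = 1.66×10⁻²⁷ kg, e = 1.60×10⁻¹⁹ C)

The cyclotron period is independent of speed: T = 2πm/(qB).
T = 2π(6.64×10^-27) / [(2×1.60×10^-19)(0.0158)] = 8.25×10^-6 s.

T ≈ 8.25 µs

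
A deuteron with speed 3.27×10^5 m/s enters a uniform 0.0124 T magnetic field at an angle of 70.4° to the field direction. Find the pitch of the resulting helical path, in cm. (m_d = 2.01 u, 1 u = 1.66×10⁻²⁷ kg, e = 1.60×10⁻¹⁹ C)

pitch ≈ 116 cm

The velocity component along B is v∥ = v cos70.4° = 1.10×10^5 m/s.
The cyclotron period T = 2πm/(qB) = 1.06×10^-5 s is set by m, q, B alone.
Pitch = v∥·T = (1.10×10^5)(1.06×10^-5) = 1.16 m.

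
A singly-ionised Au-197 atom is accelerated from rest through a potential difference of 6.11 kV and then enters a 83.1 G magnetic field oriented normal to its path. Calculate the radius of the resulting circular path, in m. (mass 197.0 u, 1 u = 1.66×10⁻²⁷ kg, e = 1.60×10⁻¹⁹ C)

r ≈ 19.0 m

The kinetic energy gained is K = qV = (1×1.60×10^-19)(6110) = 9.78×10^-16 J.
v = √(2K/m) = 7.73×10^4 m/s.
r = mv/(qB) = (3.27×10^-25)(7.73×10^4) / [(1×1.60×10^-19)(8.31×10^-3)] = 19.0 m.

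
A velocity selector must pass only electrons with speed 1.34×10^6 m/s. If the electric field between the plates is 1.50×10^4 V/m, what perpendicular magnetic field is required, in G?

qE = qvB ⇒ B = E/v = (1.50×10^4) / (1.34×10^6) = 0.0112 T.

B ≈ 112 G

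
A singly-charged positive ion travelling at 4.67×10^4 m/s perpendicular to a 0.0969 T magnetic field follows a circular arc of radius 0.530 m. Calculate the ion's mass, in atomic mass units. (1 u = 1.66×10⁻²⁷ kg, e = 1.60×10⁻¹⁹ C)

m ≈ 106 u

qvB = mv²/r ⇒ m = qBr/v.
m = (1×1.60×10^-19)(0.0969)(0.530) / (4.67×10^4) = 1.76×10^-25 kg = 106 u.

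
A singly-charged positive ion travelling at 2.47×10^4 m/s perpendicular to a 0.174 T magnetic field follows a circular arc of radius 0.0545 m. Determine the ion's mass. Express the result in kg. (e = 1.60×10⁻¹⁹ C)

m ≈ 6.14×10^-26 kg

qvB = mv²/r ⇒ m = qBr/v.
m = (1×1.60×10^-19)(0.174)(0.0545) / (2.47×10^4) = 6.14×10^-26 kg.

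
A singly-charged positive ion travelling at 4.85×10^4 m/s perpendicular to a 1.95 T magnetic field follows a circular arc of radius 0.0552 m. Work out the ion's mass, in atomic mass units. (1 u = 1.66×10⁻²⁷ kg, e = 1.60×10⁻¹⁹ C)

qvB = mv²/r ⇒ m = qBr/v.
m = (1×1.60×10^-19)(1.95)(0.0552) / (4.85×10^4) = 3.55×10^-25 kg = 214 u.

m ≈ 214 u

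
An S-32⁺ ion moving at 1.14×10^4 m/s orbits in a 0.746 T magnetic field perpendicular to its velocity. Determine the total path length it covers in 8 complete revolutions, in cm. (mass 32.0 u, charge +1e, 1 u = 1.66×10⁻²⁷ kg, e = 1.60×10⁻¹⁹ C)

L ≈ 25.5 cm

r = mv/(qB) = 5.07×10^-3 m, so one revolution covers 2πr = 0.0319 m.
In 8 revolutions: L = 8·2πr = 0.255 m.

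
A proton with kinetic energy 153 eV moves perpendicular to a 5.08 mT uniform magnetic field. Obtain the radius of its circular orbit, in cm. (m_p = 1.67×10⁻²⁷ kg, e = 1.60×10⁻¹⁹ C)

Convert the energy: K = 153 eV = 2.45×10^-17 J.
v = √(2K/m) = √(2·2.45×10^-17/1.67×10^-27) = 1.71×10^5 m/s.
r = mv/(qB) = (1.67×10^-27)(1.71×10^5) / [(1×1.60×10^-19)(5.08×10^-3)] = 0.352 m.

r ≈ 35.2 cm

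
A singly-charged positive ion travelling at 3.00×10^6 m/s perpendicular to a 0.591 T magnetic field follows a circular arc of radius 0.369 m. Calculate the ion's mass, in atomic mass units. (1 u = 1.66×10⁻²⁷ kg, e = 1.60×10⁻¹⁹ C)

qvB = mv²/r ⇒ m = qBr/v.
m = (1×1.60×10^-19)(0.591)(0.369) / (3.00×10^6) = 1.16×10^-26 kg = 7.01 u.

m ≈ 7.01 u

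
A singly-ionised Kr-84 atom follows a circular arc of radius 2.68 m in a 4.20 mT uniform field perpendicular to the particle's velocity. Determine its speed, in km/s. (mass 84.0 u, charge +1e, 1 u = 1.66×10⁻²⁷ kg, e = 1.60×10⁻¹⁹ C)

From qvB = mv²/r, v = qBr/m.
v = (1×1.60×10^-19)(4.20×10^-3)(2.68) / (1.39×10^-25) = 1.29×10^4 m/s.

v ≈ 12.9 km/s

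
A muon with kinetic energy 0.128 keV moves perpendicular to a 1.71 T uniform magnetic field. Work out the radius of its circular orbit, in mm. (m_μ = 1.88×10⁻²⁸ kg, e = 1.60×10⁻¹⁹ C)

Convert the energy: K = 0.128 keV = 2.05×10^-17 J.
v = √(2K/m) = √(2·2.05×10^-17/1.88×10^-28) = 4.67×10^5 m/s.
r = mv/(qB) = (1.88×10^-28)(4.67×10^5) / [(1×1.60×10^-19)(1.71)] = 3.21×10^-4 m.

r ≈ 0.321 mm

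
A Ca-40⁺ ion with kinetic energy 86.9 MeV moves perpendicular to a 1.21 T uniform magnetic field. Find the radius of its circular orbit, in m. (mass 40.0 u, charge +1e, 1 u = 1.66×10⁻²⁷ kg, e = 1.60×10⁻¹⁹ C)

Convert the energy: K = 86.9 MeV = 1.39×10^-11 J.
v = √(2K/m) = √(2·1.39×10^-11/6.64×10^-26) = 2.05×10^7 m/s.
r = mv/(qB) = (6.64×10^-26)(2.05×10^7) / [(1×1.60×10^-19)(1.21)] = 7.02 m.

r ≈ 7.02 m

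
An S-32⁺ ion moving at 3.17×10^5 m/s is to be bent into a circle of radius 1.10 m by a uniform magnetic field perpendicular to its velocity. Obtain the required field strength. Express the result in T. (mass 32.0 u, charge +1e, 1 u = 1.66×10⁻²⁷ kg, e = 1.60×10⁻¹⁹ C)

B ≈ 0.0957 T

qvB = mv²/r gives B = mv/(qr).
B = (5.31×10^-26)(3.17×10^5) / [(1×1.60×10^-19)(1.10)] = 0.0957 T.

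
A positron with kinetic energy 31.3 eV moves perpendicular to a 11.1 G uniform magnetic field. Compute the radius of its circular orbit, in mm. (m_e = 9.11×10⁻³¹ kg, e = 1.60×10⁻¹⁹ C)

Convert the energy: K = 31.3 eV = 5.01×10^-18 J.
v = √(2K/m) = √(2·5.01×10^-18/9.11×10^-31) = 3.32×10^6 m/s.
r = mv/(qB) = (9.11×10^-31)(3.32×10^6) / [(1×1.60×10^-19)(1.11×10^-3)] = 0.0170 m.

r ≈ 17.0 mm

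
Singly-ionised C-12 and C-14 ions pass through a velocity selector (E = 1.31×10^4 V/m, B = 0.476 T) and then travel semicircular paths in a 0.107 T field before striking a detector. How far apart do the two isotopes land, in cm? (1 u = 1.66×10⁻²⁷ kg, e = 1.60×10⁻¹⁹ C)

Δd ≈ 1.07 cm

Both emerge at v = E/B₁ = 2.75×10^4 m/s.
r = mv/(qB₂), so r₁ = 0.03202 m and r₂ = 0.03736 m, giving Δr = 5.34×10^-3 m.
After a semicircle each ion lands a diameter 2r from the entry slit, so the separation is 2Δr = 0.0107 m.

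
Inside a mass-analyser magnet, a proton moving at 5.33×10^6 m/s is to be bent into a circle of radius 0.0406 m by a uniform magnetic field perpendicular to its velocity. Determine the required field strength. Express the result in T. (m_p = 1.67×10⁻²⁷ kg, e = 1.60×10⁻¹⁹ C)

qvB = mv²/r gives B = mv/(qr).
B = (1.67×10^-27)(5.33×10^6) / [(1×1.60×10^-19)(0.0406)] = 1.37 T.

B ≈ 1.37 T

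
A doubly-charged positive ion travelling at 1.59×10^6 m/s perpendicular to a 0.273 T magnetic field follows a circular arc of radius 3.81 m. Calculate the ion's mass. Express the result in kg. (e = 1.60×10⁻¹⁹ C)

m ≈ 2.09×10^-25 kg

qvB = mv²/r ⇒ m = qBr/v.
m = (2×1.60×10^-19)(0.273)(3.81) / (1.59×10^6) = 2.09×10^-25 kg.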